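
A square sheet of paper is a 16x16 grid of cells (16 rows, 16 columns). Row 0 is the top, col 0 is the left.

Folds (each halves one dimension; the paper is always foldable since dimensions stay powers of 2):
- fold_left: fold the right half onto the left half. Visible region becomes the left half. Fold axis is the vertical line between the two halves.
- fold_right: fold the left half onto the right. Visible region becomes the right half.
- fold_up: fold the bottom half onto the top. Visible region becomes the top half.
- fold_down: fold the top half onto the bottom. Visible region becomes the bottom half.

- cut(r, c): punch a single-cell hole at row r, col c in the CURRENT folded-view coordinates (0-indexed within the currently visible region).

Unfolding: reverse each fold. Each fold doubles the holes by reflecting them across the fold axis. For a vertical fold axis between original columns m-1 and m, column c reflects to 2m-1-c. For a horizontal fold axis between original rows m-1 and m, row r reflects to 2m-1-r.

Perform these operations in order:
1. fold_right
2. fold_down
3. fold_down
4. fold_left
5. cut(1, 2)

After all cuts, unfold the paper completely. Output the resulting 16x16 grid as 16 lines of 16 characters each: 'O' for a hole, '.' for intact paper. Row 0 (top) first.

Answer: ................
................
..O..O....O..O..
................
................
..O..O....O..O..
................
................
................
................
..O..O....O..O..
................
................
..O..O....O..O..
................
................

Derivation:
Op 1 fold_right: fold axis v@8; visible region now rows[0,16) x cols[8,16) = 16x8
Op 2 fold_down: fold axis h@8; visible region now rows[8,16) x cols[8,16) = 8x8
Op 3 fold_down: fold axis h@12; visible region now rows[12,16) x cols[8,16) = 4x8
Op 4 fold_left: fold axis v@12; visible region now rows[12,16) x cols[8,12) = 4x4
Op 5 cut(1, 2): punch at orig (13,10); cuts so far [(13, 10)]; region rows[12,16) x cols[8,12) = 4x4
Unfold 1 (reflect across v@12): 2 holes -> [(13, 10), (13, 13)]
Unfold 2 (reflect across h@12): 4 holes -> [(10, 10), (10, 13), (13, 10), (13, 13)]
Unfold 3 (reflect across h@8): 8 holes -> [(2, 10), (2, 13), (5, 10), (5, 13), (10, 10), (10, 13), (13, 10), (13, 13)]
Unfold 4 (reflect across v@8): 16 holes -> [(2, 2), (2, 5), (2, 10), (2, 13), (5, 2), (5, 5), (5, 10), (5, 13), (10, 2), (10, 5), (10, 10), (10, 13), (13, 2), (13, 5), (13, 10), (13, 13)]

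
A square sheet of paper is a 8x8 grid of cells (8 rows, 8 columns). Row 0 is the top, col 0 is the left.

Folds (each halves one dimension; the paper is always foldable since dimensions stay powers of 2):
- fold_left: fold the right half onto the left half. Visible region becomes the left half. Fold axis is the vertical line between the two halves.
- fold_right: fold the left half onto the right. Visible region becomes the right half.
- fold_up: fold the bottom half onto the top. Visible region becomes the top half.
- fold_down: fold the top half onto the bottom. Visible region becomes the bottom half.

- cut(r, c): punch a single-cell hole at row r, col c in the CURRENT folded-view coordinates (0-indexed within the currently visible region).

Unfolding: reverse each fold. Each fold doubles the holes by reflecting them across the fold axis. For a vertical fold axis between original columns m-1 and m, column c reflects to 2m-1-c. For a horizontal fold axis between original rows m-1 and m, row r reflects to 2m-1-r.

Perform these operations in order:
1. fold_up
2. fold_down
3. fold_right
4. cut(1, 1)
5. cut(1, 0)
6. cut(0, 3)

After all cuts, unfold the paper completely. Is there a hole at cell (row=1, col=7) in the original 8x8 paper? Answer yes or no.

Op 1 fold_up: fold axis h@4; visible region now rows[0,4) x cols[0,8) = 4x8
Op 2 fold_down: fold axis h@2; visible region now rows[2,4) x cols[0,8) = 2x8
Op 3 fold_right: fold axis v@4; visible region now rows[2,4) x cols[4,8) = 2x4
Op 4 cut(1, 1): punch at orig (3,5); cuts so far [(3, 5)]; region rows[2,4) x cols[4,8) = 2x4
Op 5 cut(1, 0): punch at orig (3,4); cuts so far [(3, 4), (3, 5)]; region rows[2,4) x cols[4,8) = 2x4
Op 6 cut(0, 3): punch at orig (2,7); cuts so far [(2, 7), (3, 4), (3, 5)]; region rows[2,4) x cols[4,8) = 2x4
Unfold 1 (reflect across v@4): 6 holes -> [(2, 0), (2, 7), (3, 2), (3, 3), (3, 4), (3, 5)]
Unfold 2 (reflect across h@2): 12 holes -> [(0, 2), (0, 3), (0, 4), (0, 5), (1, 0), (1, 7), (2, 0), (2, 7), (3, 2), (3, 3), (3, 4), (3, 5)]
Unfold 3 (reflect across h@4): 24 holes -> [(0, 2), (0, 3), (0, 4), (0, 5), (1, 0), (1, 7), (2, 0), (2, 7), (3, 2), (3, 3), (3, 4), (3, 5), (4, 2), (4, 3), (4, 4), (4, 5), (5, 0), (5, 7), (6, 0), (6, 7), (7, 2), (7, 3), (7, 4), (7, 5)]
Holes: [(0, 2), (0, 3), (0, 4), (0, 5), (1, 0), (1, 7), (2, 0), (2, 7), (3, 2), (3, 3), (3, 4), (3, 5), (4, 2), (4, 3), (4, 4), (4, 5), (5, 0), (5, 7), (6, 0), (6, 7), (7, 2), (7, 3), (7, 4), (7, 5)]

Answer: yes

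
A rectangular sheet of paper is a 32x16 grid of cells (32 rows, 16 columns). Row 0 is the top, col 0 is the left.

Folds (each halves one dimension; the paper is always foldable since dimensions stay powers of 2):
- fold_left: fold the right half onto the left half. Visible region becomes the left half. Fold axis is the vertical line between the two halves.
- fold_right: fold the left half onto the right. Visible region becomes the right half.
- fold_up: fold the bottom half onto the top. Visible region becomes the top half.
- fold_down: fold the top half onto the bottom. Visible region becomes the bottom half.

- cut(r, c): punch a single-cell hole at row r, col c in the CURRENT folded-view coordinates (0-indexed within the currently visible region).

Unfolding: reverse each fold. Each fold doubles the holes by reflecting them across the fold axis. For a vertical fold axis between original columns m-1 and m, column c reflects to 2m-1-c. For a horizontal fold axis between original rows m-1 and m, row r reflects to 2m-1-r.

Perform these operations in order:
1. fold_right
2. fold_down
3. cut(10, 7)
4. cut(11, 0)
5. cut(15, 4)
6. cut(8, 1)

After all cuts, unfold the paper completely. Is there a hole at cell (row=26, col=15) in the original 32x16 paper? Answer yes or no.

Answer: yes

Derivation:
Op 1 fold_right: fold axis v@8; visible region now rows[0,32) x cols[8,16) = 32x8
Op 2 fold_down: fold axis h@16; visible region now rows[16,32) x cols[8,16) = 16x8
Op 3 cut(10, 7): punch at orig (26,15); cuts so far [(26, 15)]; region rows[16,32) x cols[8,16) = 16x8
Op 4 cut(11, 0): punch at orig (27,8); cuts so far [(26, 15), (27, 8)]; region rows[16,32) x cols[8,16) = 16x8
Op 5 cut(15, 4): punch at orig (31,12); cuts so far [(26, 15), (27, 8), (31, 12)]; region rows[16,32) x cols[8,16) = 16x8
Op 6 cut(8, 1): punch at orig (24,9); cuts so far [(24, 9), (26, 15), (27, 8), (31, 12)]; region rows[16,32) x cols[8,16) = 16x8
Unfold 1 (reflect across h@16): 8 holes -> [(0, 12), (4, 8), (5, 15), (7, 9), (24, 9), (26, 15), (27, 8), (31, 12)]
Unfold 2 (reflect across v@8): 16 holes -> [(0, 3), (0, 12), (4, 7), (4, 8), (5, 0), (5, 15), (7, 6), (7, 9), (24, 6), (24, 9), (26, 0), (26, 15), (27, 7), (27, 8), (31, 3), (31, 12)]
Holes: [(0, 3), (0, 12), (4, 7), (4, 8), (5, 0), (5, 15), (7, 6), (7, 9), (24, 6), (24, 9), (26, 0), (26, 15), (27, 7), (27, 8), (31, 3), (31, 12)]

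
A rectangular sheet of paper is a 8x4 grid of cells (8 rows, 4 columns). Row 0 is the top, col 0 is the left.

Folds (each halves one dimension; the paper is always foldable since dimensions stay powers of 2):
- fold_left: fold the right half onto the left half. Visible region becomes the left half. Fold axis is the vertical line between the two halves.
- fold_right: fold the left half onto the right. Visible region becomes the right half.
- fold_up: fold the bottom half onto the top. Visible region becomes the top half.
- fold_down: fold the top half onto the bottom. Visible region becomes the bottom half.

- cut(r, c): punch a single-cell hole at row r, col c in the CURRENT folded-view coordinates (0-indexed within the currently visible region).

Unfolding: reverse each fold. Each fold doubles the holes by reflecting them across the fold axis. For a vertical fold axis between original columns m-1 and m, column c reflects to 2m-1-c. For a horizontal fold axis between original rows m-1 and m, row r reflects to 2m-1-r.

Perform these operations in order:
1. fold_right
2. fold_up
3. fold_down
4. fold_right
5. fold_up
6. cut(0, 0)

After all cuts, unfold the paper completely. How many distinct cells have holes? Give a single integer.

Answer: 32

Derivation:
Op 1 fold_right: fold axis v@2; visible region now rows[0,8) x cols[2,4) = 8x2
Op 2 fold_up: fold axis h@4; visible region now rows[0,4) x cols[2,4) = 4x2
Op 3 fold_down: fold axis h@2; visible region now rows[2,4) x cols[2,4) = 2x2
Op 4 fold_right: fold axis v@3; visible region now rows[2,4) x cols[3,4) = 2x1
Op 5 fold_up: fold axis h@3; visible region now rows[2,3) x cols[3,4) = 1x1
Op 6 cut(0, 0): punch at orig (2,3); cuts so far [(2, 3)]; region rows[2,3) x cols[3,4) = 1x1
Unfold 1 (reflect across h@3): 2 holes -> [(2, 3), (3, 3)]
Unfold 2 (reflect across v@3): 4 holes -> [(2, 2), (2, 3), (3, 2), (3, 3)]
Unfold 3 (reflect across h@2): 8 holes -> [(0, 2), (0, 3), (1, 2), (1, 3), (2, 2), (2, 3), (3, 2), (3, 3)]
Unfold 4 (reflect across h@4): 16 holes -> [(0, 2), (0, 3), (1, 2), (1, 3), (2, 2), (2, 3), (3, 2), (3, 3), (4, 2), (4, 3), (5, 2), (5, 3), (6, 2), (6, 3), (7, 2), (7, 3)]
Unfold 5 (reflect across v@2): 32 holes -> [(0, 0), (0, 1), (0, 2), (0, 3), (1, 0), (1, 1), (1, 2), (1, 3), (2, 0), (2, 1), (2, 2), (2, 3), (3, 0), (3, 1), (3, 2), (3, 3), (4, 0), (4, 1), (4, 2), (4, 3), (5, 0), (5, 1), (5, 2), (5, 3), (6, 0), (6, 1), (6, 2), (6, 3), (7, 0), (7, 1), (7, 2), (7, 3)]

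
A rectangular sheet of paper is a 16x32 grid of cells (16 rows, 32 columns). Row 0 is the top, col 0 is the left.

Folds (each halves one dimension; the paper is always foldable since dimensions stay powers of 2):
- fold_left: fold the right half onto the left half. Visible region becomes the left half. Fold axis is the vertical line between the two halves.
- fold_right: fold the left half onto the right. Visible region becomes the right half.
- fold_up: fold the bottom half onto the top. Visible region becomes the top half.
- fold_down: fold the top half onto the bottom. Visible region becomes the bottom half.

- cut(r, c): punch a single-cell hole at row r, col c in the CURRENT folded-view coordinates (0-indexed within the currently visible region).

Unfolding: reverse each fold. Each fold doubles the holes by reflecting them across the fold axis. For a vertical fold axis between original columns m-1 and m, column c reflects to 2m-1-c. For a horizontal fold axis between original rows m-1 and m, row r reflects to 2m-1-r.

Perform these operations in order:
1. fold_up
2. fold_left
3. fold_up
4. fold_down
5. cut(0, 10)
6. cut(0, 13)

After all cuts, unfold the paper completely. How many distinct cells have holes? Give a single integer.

Op 1 fold_up: fold axis h@8; visible region now rows[0,8) x cols[0,32) = 8x32
Op 2 fold_left: fold axis v@16; visible region now rows[0,8) x cols[0,16) = 8x16
Op 3 fold_up: fold axis h@4; visible region now rows[0,4) x cols[0,16) = 4x16
Op 4 fold_down: fold axis h@2; visible region now rows[2,4) x cols[0,16) = 2x16
Op 5 cut(0, 10): punch at orig (2,10); cuts so far [(2, 10)]; region rows[2,4) x cols[0,16) = 2x16
Op 6 cut(0, 13): punch at orig (2,13); cuts so far [(2, 10), (2, 13)]; region rows[2,4) x cols[0,16) = 2x16
Unfold 1 (reflect across h@2): 4 holes -> [(1, 10), (1, 13), (2, 10), (2, 13)]
Unfold 2 (reflect across h@4): 8 holes -> [(1, 10), (1, 13), (2, 10), (2, 13), (5, 10), (5, 13), (6, 10), (6, 13)]
Unfold 3 (reflect across v@16): 16 holes -> [(1, 10), (1, 13), (1, 18), (1, 21), (2, 10), (2, 13), (2, 18), (2, 21), (5, 10), (5, 13), (5, 18), (5, 21), (6, 10), (6, 13), (6, 18), (6, 21)]
Unfold 4 (reflect across h@8): 32 holes -> [(1, 10), (1, 13), (1, 18), (1, 21), (2, 10), (2, 13), (2, 18), (2, 21), (5, 10), (5, 13), (5, 18), (5, 21), (6, 10), (6, 13), (6, 18), (6, 21), (9, 10), (9, 13), (9, 18), (9, 21), (10, 10), (10, 13), (10, 18), (10, 21), (13, 10), (13, 13), (13, 18), (13, 21), (14, 10), (14, 13), (14, 18), (14, 21)]

Answer: 32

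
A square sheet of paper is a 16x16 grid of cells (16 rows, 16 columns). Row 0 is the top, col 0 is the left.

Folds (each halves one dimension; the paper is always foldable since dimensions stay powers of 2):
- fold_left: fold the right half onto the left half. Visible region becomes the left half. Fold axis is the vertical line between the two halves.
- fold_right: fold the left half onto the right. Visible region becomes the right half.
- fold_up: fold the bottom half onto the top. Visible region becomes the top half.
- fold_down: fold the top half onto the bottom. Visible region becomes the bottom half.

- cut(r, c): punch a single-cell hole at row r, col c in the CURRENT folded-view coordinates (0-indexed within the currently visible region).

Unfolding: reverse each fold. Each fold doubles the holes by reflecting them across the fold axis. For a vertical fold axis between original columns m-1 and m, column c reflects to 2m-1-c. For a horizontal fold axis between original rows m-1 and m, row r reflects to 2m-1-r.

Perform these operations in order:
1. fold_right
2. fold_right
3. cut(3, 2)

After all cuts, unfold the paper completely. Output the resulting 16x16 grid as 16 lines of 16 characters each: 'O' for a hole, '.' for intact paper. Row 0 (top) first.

Op 1 fold_right: fold axis v@8; visible region now rows[0,16) x cols[8,16) = 16x8
Op 2 fold_right: fold axis v@12; visible region now rows[0,16) x cols[12,16) = 16x4
Op 3 cut(3, 2): punch at orig (3,14); cuts so far [(3, 14)]; region rows[0,16) x cols[12,16) = 16x4
Unfold 1 (reflect across v@12): 2 holes -> [(3, 9), (3, 14)]
Unfold 2 (reflect across v@8): 4 holes -> [(3, 1), (3, 6), (3, 9), (3, 14)]

Answer: ................
................
................
.O....O..O....O.
................
................
................
................
................
................
................
................
................
................
................
................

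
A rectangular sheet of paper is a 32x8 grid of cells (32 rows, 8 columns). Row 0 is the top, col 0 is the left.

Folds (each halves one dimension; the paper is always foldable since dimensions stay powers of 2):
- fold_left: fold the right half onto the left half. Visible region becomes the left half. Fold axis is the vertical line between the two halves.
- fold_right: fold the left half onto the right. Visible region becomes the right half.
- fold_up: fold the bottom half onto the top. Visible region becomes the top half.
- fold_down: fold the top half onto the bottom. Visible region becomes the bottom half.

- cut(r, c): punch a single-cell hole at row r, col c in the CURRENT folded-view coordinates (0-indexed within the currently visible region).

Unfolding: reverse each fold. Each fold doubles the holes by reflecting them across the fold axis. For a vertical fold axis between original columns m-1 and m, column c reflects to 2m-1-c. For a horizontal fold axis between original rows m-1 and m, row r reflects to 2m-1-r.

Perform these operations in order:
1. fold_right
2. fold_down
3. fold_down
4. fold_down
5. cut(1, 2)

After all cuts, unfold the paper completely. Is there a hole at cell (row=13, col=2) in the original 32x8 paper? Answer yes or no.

Op 1 fold_right: fold axis v@4; visible region now rows[0,32) x cols[4,8) = 32x4
Op 2 fold_down: fold axis h@16; visible region now rows[16,32) x cols[4,8) = 16x4
Op 3 fold_down: fold axis h@24; visible region now rows[24,32) x cols[4,8) = 8x4
Op 4 fold_down: fold axis h@28; visible region now rows[28,32) x cols[4,8) = 4x4
Op 5 cut(1, 2): punch at orig (29,6); cuts so far [(29, 6)]; region rows[28,32) x cols[4,8) = 4x4
Unfold 1 (reflect across h@28): 2 holes -> [(26, 6), (29, 6)]
Unfold 2 (reflect across h@24): 4 holes -> [(18, 6), (21, 6), (26, 6), (29, 6)]
Unfold 3 (reflect across h@16): 8 holes -> [(2, 6), (5, 6), (10, 6), (13, 6), (18, 6), (21, 6), (26, 6), (29, 6)]
Unfold 4 (reflect across v@4): 16 holes -> [(2, 1), (2, 6), (5, 1), (5, 6), (10, 1), (10, 6), (13, 1), (13, 6), (18, 1), (18, 6), (21, 1), (21, 6), (26, 1), (26, 6), (29, 1), (29, 6)]
Holes: [(2, 1), (2, 6), (5, 1), (5, 6), (10, 1), (10, 6), (13, 1), (13, 6), (18, 1), (18, 6), (21, 1), (21, 6), (26, 1), (26, 6), (29, 1), (29, 6)]

Answer: no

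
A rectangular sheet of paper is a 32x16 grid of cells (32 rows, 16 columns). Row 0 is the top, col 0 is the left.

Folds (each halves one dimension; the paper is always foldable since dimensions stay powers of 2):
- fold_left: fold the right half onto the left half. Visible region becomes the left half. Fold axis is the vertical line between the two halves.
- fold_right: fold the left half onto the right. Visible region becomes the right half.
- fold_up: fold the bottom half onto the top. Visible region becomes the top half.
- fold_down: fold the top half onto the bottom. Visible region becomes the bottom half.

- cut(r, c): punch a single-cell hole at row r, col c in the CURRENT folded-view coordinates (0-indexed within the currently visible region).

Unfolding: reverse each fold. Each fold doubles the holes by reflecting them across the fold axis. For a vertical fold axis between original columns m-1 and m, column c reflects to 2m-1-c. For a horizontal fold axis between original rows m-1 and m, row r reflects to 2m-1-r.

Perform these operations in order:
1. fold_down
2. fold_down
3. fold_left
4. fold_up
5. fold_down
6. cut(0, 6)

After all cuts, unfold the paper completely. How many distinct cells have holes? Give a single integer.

Answer: 32

Derivation:
Op 1 fold_down: fold axis h@16; visible region now rows[16,32) x cols[0,16) = 16x16
Op 2 fold_down: fold axis h@24; visible region now rows[24,32) x cols[0,16) = 8x16
Op 3 fold_left: fold axis v@8; visible region now rows[24,32) x cols[0,8) = 8x8
Op 4 fold_up: fold axis h@28; visible region now rows[24,28) x cols[0,8) = 4x8
Op 5 fold_down: fold axis h@26; visible region now rows[26,28) x cols[0,8) = 2x8
Op 6 cut(0, 6): punch at orig (26,6); cuts so far [(26, 6)]; region rows[26,28) x cols[0,8) = 2x8
Unfold 1 (reflect across h@26): 2 holes -> [(25, 6), (26, 6)]
Unfold 2 (reflect across h@28): 4 holes -> [(25, 6), (26, 6), (29, 6), (30, 6)]
Unfold 3 (reflect across v@8): 8 holes -> [(25, 6), (25, 9), (26, 6), (26, 9), (29, 6), (29, 9), (30, 6), (30, 9)]
Unfold 4 (reflect across h@24): 16 holes -> [(17, 6), (17, 9), (18, 6), (18, 9), (21, 6), (21, 9), (22, 6), (22, 9), (25, 6), (25, 9), (26, 6), (26, 9), (29, 6), (29, 9), (30, 6), (30, 9)]
Unfold 5 (reflect across h@16): 32 holes -> [(1, 6), (1, 9), (2, 6), (2, 9), (5, 6), (5, 9), (6, 6), (6, 9), (9, 6), (9, 9), (10, 6), (10, 9), (13, 6), (13, 9), (14, 6), (14, 9), (17, 6), (17, 9), (18, 6), (18, 9), (21, 6), (21, 9), (22, 6), (22, 9), (25, 6), (25, 9), (26, 6), (26, 9), (29, 6), (29, 9), (30, 6), (30, 9)]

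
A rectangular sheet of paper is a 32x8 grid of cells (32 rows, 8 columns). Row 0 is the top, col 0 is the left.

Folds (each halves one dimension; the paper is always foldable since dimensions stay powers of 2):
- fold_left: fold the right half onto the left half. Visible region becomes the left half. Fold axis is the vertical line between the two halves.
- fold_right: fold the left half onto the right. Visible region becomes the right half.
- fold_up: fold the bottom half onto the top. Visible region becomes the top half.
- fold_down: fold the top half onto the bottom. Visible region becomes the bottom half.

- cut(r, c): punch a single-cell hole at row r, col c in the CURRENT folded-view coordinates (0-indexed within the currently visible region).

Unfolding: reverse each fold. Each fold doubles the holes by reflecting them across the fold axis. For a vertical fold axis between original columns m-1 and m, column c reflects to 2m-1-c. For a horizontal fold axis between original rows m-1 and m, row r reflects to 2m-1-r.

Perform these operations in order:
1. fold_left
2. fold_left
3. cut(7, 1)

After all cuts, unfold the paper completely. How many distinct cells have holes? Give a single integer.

Answer: 4

Derivation:
Op 1 fold_left: fold axis v@4; visible region now rows[0,32) x cols[0,4) = 32x4
Op 2 fold_left: fold axis v@2; visible region now rows[0,32) x cols[0,2) = 32x2
Op 3 cut(7, 1): punch at orig (7,1); cuts so far [(7, 1)]; region rows[0,32) x cols[0,2) = 32x2
Unfold 1 (reflect across v@2): 2 holes -> [(7, 1), (7, 2)]
Unfold 2 (reflect across v@4): 4 holes -> [(7, 1), (7, 2), (7, 5), (7, 6)]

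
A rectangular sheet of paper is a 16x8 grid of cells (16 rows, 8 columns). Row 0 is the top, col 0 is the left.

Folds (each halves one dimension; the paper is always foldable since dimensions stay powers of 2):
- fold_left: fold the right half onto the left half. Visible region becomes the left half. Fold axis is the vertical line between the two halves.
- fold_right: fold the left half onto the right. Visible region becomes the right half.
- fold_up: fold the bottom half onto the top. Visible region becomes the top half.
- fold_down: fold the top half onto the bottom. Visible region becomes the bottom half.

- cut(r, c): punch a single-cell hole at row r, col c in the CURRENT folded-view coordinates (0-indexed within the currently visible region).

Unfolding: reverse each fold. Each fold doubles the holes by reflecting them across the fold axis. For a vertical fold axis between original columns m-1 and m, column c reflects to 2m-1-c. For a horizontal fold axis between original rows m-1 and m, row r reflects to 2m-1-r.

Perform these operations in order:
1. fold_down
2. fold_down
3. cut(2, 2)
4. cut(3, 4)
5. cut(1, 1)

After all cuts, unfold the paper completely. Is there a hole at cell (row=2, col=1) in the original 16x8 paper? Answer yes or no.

Answer: yes

Derivation:
Op 1 fold_down: fold axis h@8; visible region now rows[8,16) x cols[0,8) = 8x8
Op 2 fold_down: fold axis h@12; visible region now rows[12,16) x cols[0,8) = 4x8
Op 3 cut(2, 2): punch at orig (14,2); cuts so far [(14, 2)]; region rows[12,16) x cols[0,8) = 4x8
Op 4 cut(3, 4): punch at orig (15,4); cuts so far [(14, 2), (15, 4)]; region rows[12,16) x cols[0,8) = 4x8
Op 5 cut(1, 1): punch at orig (13,1); cuts so far [(13, 1), (14, 2), (15, 4)]; region rows[12,16) x cols[0,8) = 4x8
Unfold 1 (reflect across h@12): 6 holes -> [(8, 4), (9, 2), (10, 1), (13, 1), (14, 2), (15, 4)]
Unfold 2 (reflect across h@8): 12 holes -> [(0, 4), (1, 2), (2, 1), (5, 1), (6, 2), (7, 4), (8, 4), (9, 2), (10, 1), (13, 1), (14, 2), (15, 4)]
Holes: [(0, 4), (1, 2), (2, 1), (5, 1), (6, 2), (7, 4), (8, 4), (9, 2), (10, 1), (13, 1), (14, 2), (15, 4)]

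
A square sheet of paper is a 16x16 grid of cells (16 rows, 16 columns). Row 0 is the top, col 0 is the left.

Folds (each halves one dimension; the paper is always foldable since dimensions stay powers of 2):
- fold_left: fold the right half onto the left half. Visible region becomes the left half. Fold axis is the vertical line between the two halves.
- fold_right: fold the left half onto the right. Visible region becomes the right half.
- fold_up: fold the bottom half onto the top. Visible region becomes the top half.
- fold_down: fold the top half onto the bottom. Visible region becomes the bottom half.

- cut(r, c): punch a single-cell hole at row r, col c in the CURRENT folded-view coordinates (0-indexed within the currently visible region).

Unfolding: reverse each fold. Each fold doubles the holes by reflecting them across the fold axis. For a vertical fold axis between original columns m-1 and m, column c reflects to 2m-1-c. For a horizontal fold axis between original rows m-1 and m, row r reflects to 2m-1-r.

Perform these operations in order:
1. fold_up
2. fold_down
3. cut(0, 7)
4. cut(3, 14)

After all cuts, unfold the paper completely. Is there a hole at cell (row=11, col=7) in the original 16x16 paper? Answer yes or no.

Op 1 fold_up: fold axis h@8; visible region now rows[0,8) x cols[0,16) = 8x16
Op 2 fold_down: fold axis h@4; visible region now rows[4,8) x cols[0,16) = 4x16
Op 3 cut(0, 7): punch at orig (4,7); cuts so far [(4, 7)]; region rows[4,8) x cols[0,16) = 4x16
Op 4 cut(3, 14): punch at orig (7,14); cuts so far [(4, 7), (7, 14)]; region rows[4,8) x cols[0,16) = 4x16
Unfold 1 (reflect across h@4): 4 holes -> [(0, 14), (3, 7), (4, 7), (7, 14)]
Unfold 2 (reflect across h@8): 8 holes -> [(0, 14), (3, 7), (4, 7), (7, 14), (8, 14), (11, 7), (12, 7), (15, 14)]
Holes: [(0, 14), (3, 7), (4, 7), (7, 14), (8, 14), (11, 7), (12, 7), (15, 14)]

Answer: yes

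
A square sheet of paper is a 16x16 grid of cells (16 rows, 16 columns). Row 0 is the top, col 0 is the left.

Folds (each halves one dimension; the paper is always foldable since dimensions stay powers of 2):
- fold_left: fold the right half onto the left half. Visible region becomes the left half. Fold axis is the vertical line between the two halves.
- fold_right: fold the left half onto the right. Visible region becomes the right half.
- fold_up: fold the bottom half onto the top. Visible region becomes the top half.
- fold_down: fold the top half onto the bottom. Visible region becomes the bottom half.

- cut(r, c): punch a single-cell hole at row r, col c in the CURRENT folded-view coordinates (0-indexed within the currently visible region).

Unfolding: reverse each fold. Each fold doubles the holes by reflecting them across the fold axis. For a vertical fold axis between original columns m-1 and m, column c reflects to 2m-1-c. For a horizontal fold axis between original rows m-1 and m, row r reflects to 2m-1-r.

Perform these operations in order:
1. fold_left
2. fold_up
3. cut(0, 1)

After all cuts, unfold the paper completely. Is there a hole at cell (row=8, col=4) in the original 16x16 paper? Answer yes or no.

Op 1 fold_left: fold axis v@8; visible region now rows[0,16) x cols[0,8) = 16x8
Op 2 fold_up: fold axis h@8; visible region now rows[0,8) x cols[0,8) = 8x8
Op 3 cut(0, 1): punch at orig (0,1); cuts so far [(0, 1)]; region rows[0,8) x cols[0,8) = 8x8
Unfold 1 (reflect across h@8): 2 holes -> [(0, 1), (15, 1)]
Unfold 2 (reflect across v@8): 4 holes -> [(0, 1), (0, 14), (15, 1), (15, 14)]
Holes: [(0, 1), (0, 14), (15, 1), (15, 14)]

Answer: no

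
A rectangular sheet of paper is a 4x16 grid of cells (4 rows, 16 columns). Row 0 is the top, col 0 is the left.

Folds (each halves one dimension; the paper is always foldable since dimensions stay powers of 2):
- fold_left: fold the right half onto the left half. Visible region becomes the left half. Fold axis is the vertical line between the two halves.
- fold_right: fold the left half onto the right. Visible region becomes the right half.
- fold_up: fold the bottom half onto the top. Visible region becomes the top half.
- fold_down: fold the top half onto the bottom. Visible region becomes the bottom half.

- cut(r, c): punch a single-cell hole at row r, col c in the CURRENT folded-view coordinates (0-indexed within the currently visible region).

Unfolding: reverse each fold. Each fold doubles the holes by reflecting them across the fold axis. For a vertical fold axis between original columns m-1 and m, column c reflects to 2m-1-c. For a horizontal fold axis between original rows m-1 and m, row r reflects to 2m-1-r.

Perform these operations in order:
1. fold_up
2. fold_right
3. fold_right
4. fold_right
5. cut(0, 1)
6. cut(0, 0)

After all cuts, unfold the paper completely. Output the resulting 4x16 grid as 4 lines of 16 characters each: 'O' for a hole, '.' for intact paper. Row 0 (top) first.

Op 1 fold_up: fold axis h@2; visible region now rows[0,2) x cols[0,16) = 2x16
Op 2 fold_right: fold axis v@8; visible region now rows[0,2) x cols[8,16) = 2x8
Op 3 fold_right: fold axis v@12; visible region now rows[0,2) x cols[12,16) = 2x4
Op 4 fold_right: fold axis v@14; visible region now rows[0,2) x cols[14,16) = 2x2
Op 5 cut(0, 1): punch at orig (0,15); cuts so far [(0, 15)]; region rows[0,2) x cols[14,16) = 2x2
Op 6 cut(0, 0): punch at orig (0,14); cuts so far [(0, 14), (0, 15)]; region rows[0,2) x cols[14,16) = 2x2
Unfold 1 (reflect across v@14): 4 holes -> [(0, 12), (0, 13), (0, 14), (0, 15)]
Unfold 2 (reflect across v@12): 8 holes -> [(0, 8), (0, 9), (0, 10), (0, 11), (0, 12), (0, 13), (0, 14), (0, 15)]
Unfold 3 (reflect across v@8): 16 holes -> [(0, 0), (0, 1), (0, 2), (0, 3), (0, 4), (0, 5), (0, 6), (0, 7), (0, 8), (0, 9), (0, 10), (0, 11), (0, 12), (0, 13), (0, 14), (0, 15)]
Unfold 4 (reflect across h@2): 32 holes -> [(0, 0), (0, 1), (0, 2), (0, 3), (0, 4), (0, 5), (0, 6), (0, 7), (0, 8), (0, 9), (0, 10), (0, 11), (0, 12), (0, 13), (0, 14), (0, 15), (3, 0), (3, 1), (3, 2), (3, 3), (3, 4), (3, 5), (3, 6), (3, 7), (3, 8), (3, 9), (3, 10), (3, 11), (3, 12), (3, 13), (3, 14), (3, 15)]

Answer: OOOOOOOOOOOOOOOO
................
................
OOOOOOOOOOOOOOOO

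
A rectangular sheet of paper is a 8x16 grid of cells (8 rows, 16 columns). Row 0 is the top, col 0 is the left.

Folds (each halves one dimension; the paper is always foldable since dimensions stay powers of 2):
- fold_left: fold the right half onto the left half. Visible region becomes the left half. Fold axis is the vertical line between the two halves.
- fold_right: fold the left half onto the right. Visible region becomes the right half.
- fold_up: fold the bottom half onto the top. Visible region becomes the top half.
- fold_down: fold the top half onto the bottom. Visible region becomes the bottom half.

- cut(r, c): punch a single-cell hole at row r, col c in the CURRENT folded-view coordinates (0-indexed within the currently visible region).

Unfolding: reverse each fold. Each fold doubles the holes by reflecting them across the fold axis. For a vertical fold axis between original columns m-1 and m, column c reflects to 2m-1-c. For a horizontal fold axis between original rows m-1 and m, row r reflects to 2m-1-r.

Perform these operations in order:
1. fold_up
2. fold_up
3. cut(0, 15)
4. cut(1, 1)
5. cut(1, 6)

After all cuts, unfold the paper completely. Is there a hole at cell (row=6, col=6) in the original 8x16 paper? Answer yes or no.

Answer: yes

Derivation:
Op 1 fold_up: fold axis h@4; visible region now rows[0,4) x cols[0,16) = 4x16
Op 2 fold_up: fold axis h@2; visible region now rows[0,2) x cols[0,16) = 2x16
Op 3 cut(0, 15): punch at orig (0,15); cuts so far [(0, 15)]; region rows[0,2) x cols[0,16) = 2x16
Op 4 cut(1, 1): punch at orig (1,1); cuts so far [(0, 15), (1, 1)]; region rows[0,2) x cols[0,16) = 2x16
Op 5 cut(1, 6): punch at orig (1,6); cuts so far [(0, 15), (1, 1), (1, 6)]; region rows[0,2) x cols[0,16) = 2x16
Unfold 1 (reflect across h@2): 6 holes -> [(0, 15), (1, 1), (1, 6), (2, 1), (2, 6), (3, 15)]
Unfold 2 (reflect across h@4): 12 holes -> [(0, 15), (1, 1), (1, 6), (2, 1), (2, 6), (3, 15), (4, 15), (5, 1), (5, 6), (6, 1), (6, 6), (7, 15)]
Holes: [(0, 15), (1, 1), (1, 6), (2, 1), (2, 6), (3, 15), (4, 15), (5, 1), (5, 6), (6, 1), (6, 6), (7, 15)]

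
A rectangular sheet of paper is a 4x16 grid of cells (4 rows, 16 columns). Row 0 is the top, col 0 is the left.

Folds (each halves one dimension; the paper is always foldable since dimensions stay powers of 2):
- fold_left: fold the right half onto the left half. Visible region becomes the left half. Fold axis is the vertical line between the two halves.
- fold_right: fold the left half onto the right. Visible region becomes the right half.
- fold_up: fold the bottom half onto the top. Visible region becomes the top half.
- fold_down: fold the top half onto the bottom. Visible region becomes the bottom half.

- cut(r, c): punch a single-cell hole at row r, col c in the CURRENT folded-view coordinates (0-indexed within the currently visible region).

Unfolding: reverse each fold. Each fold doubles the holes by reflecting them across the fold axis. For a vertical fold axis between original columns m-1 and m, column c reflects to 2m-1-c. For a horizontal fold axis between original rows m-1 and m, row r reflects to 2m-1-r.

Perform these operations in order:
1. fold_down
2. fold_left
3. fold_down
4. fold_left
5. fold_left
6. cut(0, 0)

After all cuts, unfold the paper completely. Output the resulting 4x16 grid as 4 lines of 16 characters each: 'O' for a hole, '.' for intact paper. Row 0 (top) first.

Answer: O..OO..OO..OO..O
O..OO..OO..OO..O
O..OO..OO..OO..O
O..OO..OO..OO..O

Derivation:
Op 1 fold_down: fold axis h@2; visible region now rows[2,4) x cols[0,16) = 2x16
Op 2 fold_left: fold axis v@8; visible region now rows[2,4) x cols[0,8) = 2x8
Op 3 fold_down: fold axis h@3; visible region now rows[3,4) x cols[0,8) = 1x8
Op 4 fold_left: fold axis v@4; visible region now rows[3,4) x cols[0,4) = 1x4
Op 5 fold_left: fold axis v@2; visible region now rows[3,4) x cols[0,2) = 1x2
Op 6 cut(0, 0): punch at orig (3,0); cuts so far [(3, 0)]; region rows[3,4) x cols[0,2) = 1x2
Unfold 1 (reflect across v@2): 2 holes -> [(3, 0), (3, 3)]
Unfold 2 (reflect across v@4): 4 holes -> [(3, 0), (3, 3), (3, 4), (3, 7)]
Unfold 3 (reflect across h@3): 8 holes -> [(2, 0), (2, 3), (2, 4), (2, 7), (3, 0), (3, 3), (3, 4), (3, 7)]
Unfold 4 (reflect across v@8): 16 holes -> [(2, 0), (2, 3), (2, 4), (2, 7), (2, 8), (2, 11), (2, 12), (2, 15), (3, 0), (3, 3), (3, 4), (3, 7), (3, 8), (3, 11), (3, 12), (3, 15)]
Unfold 5 (reflect across h@2): 32 holes -> [(0, 0), (0, 3), (0, 4), (0, 7), (0, 8), (0, 11), (0, 12), (0, 15), (1, 0), (1, 3), (1, 4), (1, 7), (1, 8), (1, 11), (1, 12), (1, 15), (2, 0), (2, 3), (2, 4), (2, 7), (2, 8), (2, 11), (2, 12), (2, 15), (3, 0), (3, 3), (3, 4), (3, 7), (3, 8), (3, 11), (3, 12), (3, 15)]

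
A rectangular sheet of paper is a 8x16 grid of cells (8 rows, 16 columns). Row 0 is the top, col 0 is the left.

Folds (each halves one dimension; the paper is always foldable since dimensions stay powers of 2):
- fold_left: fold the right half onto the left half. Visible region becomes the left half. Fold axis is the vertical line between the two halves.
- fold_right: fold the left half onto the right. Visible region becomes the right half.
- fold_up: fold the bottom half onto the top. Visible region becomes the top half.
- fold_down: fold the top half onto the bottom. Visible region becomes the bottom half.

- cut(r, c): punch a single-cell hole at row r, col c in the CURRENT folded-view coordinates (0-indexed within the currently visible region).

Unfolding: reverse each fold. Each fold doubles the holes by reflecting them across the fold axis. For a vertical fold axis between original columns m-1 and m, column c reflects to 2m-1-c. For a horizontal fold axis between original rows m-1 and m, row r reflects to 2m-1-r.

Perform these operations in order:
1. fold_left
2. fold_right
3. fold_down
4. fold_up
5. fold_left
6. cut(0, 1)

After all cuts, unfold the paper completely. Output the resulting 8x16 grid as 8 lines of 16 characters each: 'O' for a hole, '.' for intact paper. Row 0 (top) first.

Answer: .OO..OO..OO..OO.
................
................
.OO..OO..OO..OO.
.OO..OO..OO..OO.
................
................
.OO..OO..OO..OO.

Derivation:
Op 1 fold_left: fold axis v@8; visible region now rows[0,8) x cols[0,8) = 8x8
Op 2 fold_right: fold axis v@4; visible region now rows[0,8) x cols[4,8) = 8x4
Op 3 fold_down: fold axis h@4; visible region now rows[4,8) x cols[4,8) = 4x4
Op 4 fold_up: fold axis h@6; visible region now rows[4,6) x cols[4,8) = 2x4
Op 5 fold_left: fold axis v@6; visible region now rows[4,6) x cols[4,6) = 2x2
Op 6 cut(0, 1): punch at orig (4,5); cuts so far [(4, 5)]; region rows[4,6) x cols[4,6) = 2x2
Unfold 1 (reflect across v@6): 2 holes -> [(4, 5), (4, 6)]
Unfold 2 (reflect across h@6): 4 holes -> [(4, 5), (4, 6), (7, 5), (7, 6)]
Unfold 3 (reflect across h@4): 8 holes -> [(0, 5), (0, 6), (3, 5), (3, 6), (4, 5), (4, 6), (7, 5), (7, 6)]
Unfold 4 (reflect across v@4): 16 holes -> [(0, 1), (0, 2), (0, 5), (0, 6), (3, 1), (3, 2), (3, 5), (3, 6), (4, 1), (4, 2), (4, 5), (4, 6), (7, 1), (7, 2), (7, 5), (7, 6)]
Unfold 5 (reflect across v@8): 32 holes -> [(0, 1), (0, 2), (0, 5), (0, 6), (0, 9), (0, 10), (0, 13), (0, 14), (3, 1), (3, 2), (3, 5), (3, 6), (3, 9), (3, 10), (3, 13), (3, 14), (4, 1), (4, 2), (4, 5), (4, 6), (4, 9), (4, 10), (4, 13), (4, 14), (7, 1), (7, 2), (7, 5), (7, 6), (7, 9), (7, 10), (7, 13), (7, 14)]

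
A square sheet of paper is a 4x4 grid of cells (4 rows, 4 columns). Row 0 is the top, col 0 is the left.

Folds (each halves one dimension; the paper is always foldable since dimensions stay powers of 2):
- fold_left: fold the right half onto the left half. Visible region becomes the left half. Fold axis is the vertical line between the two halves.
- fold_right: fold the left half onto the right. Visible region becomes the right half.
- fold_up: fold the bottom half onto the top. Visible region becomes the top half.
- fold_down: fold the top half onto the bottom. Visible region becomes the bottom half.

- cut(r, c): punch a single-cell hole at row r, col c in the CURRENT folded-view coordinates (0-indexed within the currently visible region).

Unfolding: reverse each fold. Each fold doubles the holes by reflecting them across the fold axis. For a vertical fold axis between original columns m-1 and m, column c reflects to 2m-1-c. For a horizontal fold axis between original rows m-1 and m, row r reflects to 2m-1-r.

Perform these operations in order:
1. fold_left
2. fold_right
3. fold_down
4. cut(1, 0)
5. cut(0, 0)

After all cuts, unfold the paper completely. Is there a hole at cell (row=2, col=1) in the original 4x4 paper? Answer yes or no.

Answer: yes

Derivation:
Op 1 fold_left: fold axis v@2; visible region now rows[0,4) x cols[0,2) = 4x2
Op 2 fold_right: fold axis v@1; visible region now rows[0,4) x cols[1,2) = 4x1
Op 3 fold_down: fold axis h@2; visible region now rows[2,4) x cols[1,2) = 2x1
Op 4 cut(1, 0): punch at orig (3,1); cuts so far [(3, 1)]; region rows[2,4) x cols[1,2) = 2x1
Op 5 cut(0, 0): punch at orig (2,1); cuts so far [(2, 1), (3, 1)]; region rows[2,4) x cols[1,2) = 2x1
Unfold 1 (reflect across h@2): 4 holes -> [(0, 1), (1, 1), (2, 1), (3, 1)]
Unfold 2 (reflect across v@1): 8 holes -> [(0, 0), (0, 1), (1, 0), (1, 1), (2, 0), (2, 1), (3, 0), (3, 1)]
Unfold 3 (reflect across v@2): 16 holes -> [(0, 0), (0, 1), (0, 2), (0, 3), (1, 0), (1, 1), (1, 2), (1, 3), (2, 0), (2, 1), (2, 2), (2, 3), (3, 0), (3, 1), (3, 2), (3, 3)]
Holes: [(0, 0), (0, 1), (0, 2), (0, 3), (1, 0), (1, 1), (1, 2), (1, 3), (2, 0), (2, 1), (2, 2), (2, 3), (3, 0), (3, 1), (3, 2), (3, 3)]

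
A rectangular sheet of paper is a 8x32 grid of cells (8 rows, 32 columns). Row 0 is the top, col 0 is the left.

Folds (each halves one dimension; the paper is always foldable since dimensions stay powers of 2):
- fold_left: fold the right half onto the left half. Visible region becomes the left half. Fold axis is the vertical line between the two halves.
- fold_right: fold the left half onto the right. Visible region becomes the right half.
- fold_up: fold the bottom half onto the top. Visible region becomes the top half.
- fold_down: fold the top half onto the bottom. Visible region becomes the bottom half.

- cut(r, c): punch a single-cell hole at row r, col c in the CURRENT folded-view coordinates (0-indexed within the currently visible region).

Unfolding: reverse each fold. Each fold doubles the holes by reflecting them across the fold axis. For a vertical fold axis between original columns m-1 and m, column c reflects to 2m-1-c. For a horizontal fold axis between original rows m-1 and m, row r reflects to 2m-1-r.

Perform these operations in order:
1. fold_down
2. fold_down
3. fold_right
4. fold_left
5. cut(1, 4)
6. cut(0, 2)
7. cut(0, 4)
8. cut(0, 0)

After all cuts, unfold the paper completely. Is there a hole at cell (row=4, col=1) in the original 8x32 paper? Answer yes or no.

Answer: no

Derivation:
Op 1 fold_down: fold axis h@4; visible region now rows[4,8) x cols[0,32) = 4x32
Op 2 fold_down: fold axis h@6; visible region now rows[6,8) x cols[0,32) = 2x32
Op 3 fold_right: fold axis v@16; visible region now rows[6,8) x cols[16,32) = 2x16
Op 4 fold_left: fold axis v@24; visible region now rows[6,8) x cols[16,24) = 2x8
Op 5 cut(1, 4): punch at orig (7,20); cuts so far [(7, 20)]; region rows[6,8) x cols[16,24) = 2x8
Op 6 cut(0, 2): punch at orig (6,18); cuts so far [(6, 18), (7, 20)]; region rows[6,8) x cols[16,24) = 2x8
Op 7 cut(0, 4): punch at orig (6,20); cuts so far [(6, 18), (6, 20), (7, 20)]; region rows[6,8) x cols[16,24) = 2x8
Op 8 cut(0, 0): punch at orig (6,16); cuts so far [(6, 16), (6, 18), (6, 20), (7, 20)]; region rows[6,8) x cols[16,24) = 2x8
Unfold 1 (reflect across v@24): 8 holes -> [(6, 16), (6, 18), (6, 20), (6, 27), (6, 29), (6, 31), (7, 20), (7, 27)]
Unfold 2 (reflect across v@16): 16 holes -> [(6, 0), (6, 2), (6, 4), (6, 11), (6, 13), (6, 15), (6, 16), (6, 18), (6, 20), (6, 27), (6, 29), (6, 31), (7, 4), (7, 11), (7, 20), (7, 27)]
Unfold 3 (reflect across h@6): 32 holes -> [(4, 4), (4, 11), (4, 20), (4, 27), (5, 0), (5, 2), (5, 4), (5, 11), (5, 13), (5, 15), (5, 16), (5, 18), (5, 20), (5, 27), (5, 29), (5, 31), (6, 0), (6, 2), (6, 4), (6, 11), (6, 13), (6, 15), (6, 16), (6, 18), (6, 20), (6, 27), (6, 29), (6, 31), (7, 4), (7, 11), (7, 20), (7, 27)]
Unfold 4 (reflect across h@4): 64 holes -> [(0, 4), (0, 11), (0, 20), (0, 27), (1, 0), (1, 2), (1, 4), (1, 11), (1, 13), (1, 15), (1, 16), (1, 18), (1, 20), (1, 27), (1, 29), (1, 31), (2, 0), (2, 2), (2, 4), (2, 11), (2, 13), (2, 15), (2, 16), (2, 18), (2, 20), (2, 27), (2, 29), (2, 31), (3, 4), (3, 11), (3, 20), (3, 27), (4, 4), (4, 11), (4, 20), (4, 27), (5, 0), (5, 2), (5, 4), (5, 11), (5, 13), (5, 15), (5, 16), (5, 18), (5, 20), (5, 27), (5, 29), (5, 31), (6, 0), (6, 2), (6, 4), (6, 11), (6, 13), (6, 15), (6, 16), (6, 18), (6, 20), (6, 27), (6, 29), (6, 31), (7, 4), (7, 11), (7, 20), (7, 27)]
Holes: [(0, 4), (0, 11), (0, 20), (0, 27), (1, 0), (1, 2), (1, 4), (1, 11), (1, 13), (1, 15), (1, 16), (1, 18), (1, 20), (1, 27), (1, 29), (1, 31), (2, 0), (2, 2), (2, 4), (2, 11), (2, 13), (2, 15), (2, 16), (2, 18), (2, 20), (2, 27), (2, 29), (2, 31), (3, 4), (3, 11), (3, 20), (3, 27), (4, 4), (4, 11), (4, 20), (4, 27), (5, 0), (5, 2), (5, 4), (5, 11), (5, 13), (5, 15), (5, 16), (5, 18), (5, 20), (5, 27), (5, 29), (5, 31), (6, 0), (6, 2), (6, 4), (6, 11), (6, 13), (6, 15), (6, 16), (6, 18), (6, 20), (6, 27), (6, 29), (6, 31), (7, 4), (7, 11), (7, 20), (7, 27)]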